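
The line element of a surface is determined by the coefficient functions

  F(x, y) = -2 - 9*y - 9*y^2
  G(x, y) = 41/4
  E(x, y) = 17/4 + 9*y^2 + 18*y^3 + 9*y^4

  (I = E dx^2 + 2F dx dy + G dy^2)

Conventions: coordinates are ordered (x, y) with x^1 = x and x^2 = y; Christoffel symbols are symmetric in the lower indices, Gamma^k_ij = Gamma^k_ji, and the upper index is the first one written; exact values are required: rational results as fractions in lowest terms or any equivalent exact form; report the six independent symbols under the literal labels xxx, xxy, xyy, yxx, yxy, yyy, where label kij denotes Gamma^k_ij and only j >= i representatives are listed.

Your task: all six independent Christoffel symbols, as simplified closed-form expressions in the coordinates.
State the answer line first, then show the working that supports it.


Answer: Gamma_xxx = (-864*y^5 - 2160*y^4 - 1920*y^3 - 720*y^2 - 96*y)/(60*y^4 + 120*y^3 - 132*y^2 - 192*y + 211), Gamma_xxy = (984*y^3 + 1476*y^2 + 492*y)/(60*y^4 + 120*y^3 - 132*y^2 - 192*y + 211), Gamma_xyy = (-984*y - 492)/(60*y^4 + 120*y^3 - 132*y^2 - 192*y + 211), Gamma_yxx = (-864*y^7 - 3024*y^6 - 3888*y^5 - 2160*y^4 - 840*y^3 - 612*y^2 - 204*y)/(60*y^4 + 120*y^3 - 132*y^2 - 192*y + 211), Gamma_yxy = (864*y^5 + 2160*y^4 + 1920*y^3 + 720*y^2 + 96*y)/(60*y^4 + 120*y^3 - 132*y^2 - 192*y + 211), Gamma_yyy = (-864*y^3 - 1296*y^2 - 624*y - 96)/(60*y^4 + 120*y^3 - 132*y^2 - 192*y + 211)

E = 17/4 + 9*y^2 + 18*y^3 + 9*y^4; F = -2 - 9*y - 9*y^2; G = 41/4
Gamma^k_ij = (1/2) g^{kl} (d_i g_jl + d_j g_il - d_l g_ij), with g^inv = (1/(EG-F^2)) [[G, -F], [-F, E]]
first partials: E_x = 0, E_y = 18*y + 54*y^2 + 36*y^3, F_x = 0, F_y = -9 - 18*y, G_x = 0, G_y = 0
D = EG - F^2 = 633/16 - 36*y - (99/4)*y^2 + (45/2)*y^3 + (45/4)*y^4
expanded: Gamma^x_xx = (G E_x - 2F F_x + F E_y)/(2D), Gamma^x_xy = (G E_y - F G_x)/(2D), Gamma^x_yy = (2G F_y - G G_x - F G_y)/(2D), Gamma^y_xx = (2E F_x - E E_y - F E_x)/(2D), Gamma^y_xy = (E G_x - F E_y)/(2D), Gamma^y_yy = (E G_y - 2F F_y + F G_x)/(2D); substitute and cancel common factors


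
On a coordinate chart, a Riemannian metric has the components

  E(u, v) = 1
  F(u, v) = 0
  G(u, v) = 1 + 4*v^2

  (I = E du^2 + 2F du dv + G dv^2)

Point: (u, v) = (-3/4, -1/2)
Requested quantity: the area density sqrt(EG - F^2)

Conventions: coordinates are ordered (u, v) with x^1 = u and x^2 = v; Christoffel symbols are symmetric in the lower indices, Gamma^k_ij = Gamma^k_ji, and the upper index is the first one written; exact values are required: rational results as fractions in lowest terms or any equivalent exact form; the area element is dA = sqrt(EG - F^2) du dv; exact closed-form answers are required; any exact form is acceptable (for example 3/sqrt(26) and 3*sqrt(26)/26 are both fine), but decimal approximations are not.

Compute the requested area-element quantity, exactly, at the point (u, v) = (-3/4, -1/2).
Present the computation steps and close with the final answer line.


E = 1, F = 0, G = 2; EG - F^2 = 2

Answer: sqrt(EG - F^2) = sqrt(2)


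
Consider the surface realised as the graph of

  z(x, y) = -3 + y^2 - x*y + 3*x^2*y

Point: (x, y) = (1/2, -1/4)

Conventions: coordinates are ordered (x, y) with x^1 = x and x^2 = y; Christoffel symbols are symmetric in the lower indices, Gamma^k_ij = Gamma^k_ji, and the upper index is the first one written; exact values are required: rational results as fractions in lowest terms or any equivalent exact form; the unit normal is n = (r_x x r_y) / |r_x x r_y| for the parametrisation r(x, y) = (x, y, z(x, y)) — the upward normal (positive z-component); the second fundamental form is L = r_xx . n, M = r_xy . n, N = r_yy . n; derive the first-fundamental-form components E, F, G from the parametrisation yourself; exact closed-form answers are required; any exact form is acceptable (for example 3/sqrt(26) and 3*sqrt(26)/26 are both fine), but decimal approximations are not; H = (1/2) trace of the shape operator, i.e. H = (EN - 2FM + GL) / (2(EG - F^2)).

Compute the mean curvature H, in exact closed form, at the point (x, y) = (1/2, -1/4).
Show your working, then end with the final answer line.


z_x = -1/2, z_y = -1/4, z_xx = -3/2, z_xy = 2, z_yy = 2
E = 5/4, F = 1/8, G = 17/16; answer radicand W^2 = 21/16
unnormalised second-form numerators: l = -3/2, m = 2, n = 2; L = l/sqrt(21/16), and similarly M = m/sqrt(W^2), N = n/sqrt(W^2)
H = (E*n - 2*F*m + G*l) / (2*(EG - F^2)*sqrt(W^2)); E*n - 2*F*m + G*l = 13/32, EG - F^2 = 21/16, so H = (13/84)/sqrt(21/16)

Answer: H = 13*sqrt(21)/441


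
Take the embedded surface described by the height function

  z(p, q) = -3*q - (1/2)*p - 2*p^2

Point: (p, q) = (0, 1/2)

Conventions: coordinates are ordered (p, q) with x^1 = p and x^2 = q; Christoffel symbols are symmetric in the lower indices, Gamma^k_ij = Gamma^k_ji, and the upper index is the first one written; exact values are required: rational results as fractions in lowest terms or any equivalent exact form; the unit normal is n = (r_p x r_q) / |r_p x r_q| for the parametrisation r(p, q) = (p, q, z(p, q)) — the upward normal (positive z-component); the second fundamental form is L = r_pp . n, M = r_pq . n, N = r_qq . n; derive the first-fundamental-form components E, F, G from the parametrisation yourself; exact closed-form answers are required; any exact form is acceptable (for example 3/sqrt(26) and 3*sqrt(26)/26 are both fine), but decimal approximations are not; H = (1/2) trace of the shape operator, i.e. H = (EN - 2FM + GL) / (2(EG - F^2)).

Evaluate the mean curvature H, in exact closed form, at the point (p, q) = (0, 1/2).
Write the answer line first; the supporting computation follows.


Answer: H = -160*sqrt(41)/1681

z_p = -1/2, z_q = -3, z_pp = -4, z_pq = 0, z_qq = 0
E = 5/4, F = 3/2, G = 10; answer radicand W^2 = 41/4
unnormalised second-form numerators: l = -4, m = 0, n = 0; L = l/sqrt(41/4), and similarly M = m/sqrt(W^2), N = n/sqrt(W^2)
H = (E*n - 2*F*m + G*l) / (2*(EG - F^2)*sqrt(W^2)); E*n - 2*F*m + G*l = -40, EG - F^2 = 41/4, so H = (-80/41)/sqrt(41/4)


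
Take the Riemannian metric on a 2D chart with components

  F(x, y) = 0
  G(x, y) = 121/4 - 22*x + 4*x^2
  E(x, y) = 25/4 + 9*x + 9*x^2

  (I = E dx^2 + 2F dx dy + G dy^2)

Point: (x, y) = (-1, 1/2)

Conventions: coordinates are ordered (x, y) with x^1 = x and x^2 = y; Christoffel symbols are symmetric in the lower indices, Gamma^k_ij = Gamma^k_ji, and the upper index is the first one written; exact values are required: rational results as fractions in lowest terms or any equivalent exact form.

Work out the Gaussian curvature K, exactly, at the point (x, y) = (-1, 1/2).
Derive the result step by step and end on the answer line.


E = 25/4, F = 0, G = 225/4, EG - F^2 = 5625/16 at the point
E_x = -9, E_y = 0, F_x = 0, F_y = 0, G_x = -30, G_y = 0
E_yy = 0, F_xy = 0, G_xx = 8
Compute both Brioschi determinants and normalise by (EG - F^2)^2.
M1 = [[-E_yy/2 + F_xy - G_xx/2, E_x/2, F_x - E_y/2], [F_y - G_x/2, E, F], [G_y/2, F, G]] = [[-4, -9/2, 0], [15, 25/4, 0], [0, 0, 225/4]]; det M1 = 19125/8
M2 = [[0, E_y/2, G_x/2], [E_y/2, E, F], [G_x/2, F, G]] = [[0, 0, -15], [0, 25/4, 0], [-15, 0, 225/4]]; det M2 = -5625/4
det M1 - det M2 = 30375/8; K = 30375/8 / (5625/16)^2 = 96/3125

Answer: K = 96/3125


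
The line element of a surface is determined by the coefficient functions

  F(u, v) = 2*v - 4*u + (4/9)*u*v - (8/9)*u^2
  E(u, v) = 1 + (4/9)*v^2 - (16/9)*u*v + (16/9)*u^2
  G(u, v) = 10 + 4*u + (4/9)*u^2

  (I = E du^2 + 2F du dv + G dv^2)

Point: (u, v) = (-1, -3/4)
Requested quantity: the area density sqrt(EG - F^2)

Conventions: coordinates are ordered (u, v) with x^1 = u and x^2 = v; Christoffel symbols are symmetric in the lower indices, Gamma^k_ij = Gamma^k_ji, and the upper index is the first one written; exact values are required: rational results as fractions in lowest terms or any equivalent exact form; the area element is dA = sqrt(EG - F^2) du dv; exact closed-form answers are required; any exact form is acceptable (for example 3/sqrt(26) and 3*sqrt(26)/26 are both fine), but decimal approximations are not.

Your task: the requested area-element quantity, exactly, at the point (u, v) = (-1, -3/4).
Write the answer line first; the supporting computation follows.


Answer: sqrt(EG - F^2) = sqrt(257)/6

E = 61/36, F = 35/18, G = 58/9; EG - F^2 = 257/36


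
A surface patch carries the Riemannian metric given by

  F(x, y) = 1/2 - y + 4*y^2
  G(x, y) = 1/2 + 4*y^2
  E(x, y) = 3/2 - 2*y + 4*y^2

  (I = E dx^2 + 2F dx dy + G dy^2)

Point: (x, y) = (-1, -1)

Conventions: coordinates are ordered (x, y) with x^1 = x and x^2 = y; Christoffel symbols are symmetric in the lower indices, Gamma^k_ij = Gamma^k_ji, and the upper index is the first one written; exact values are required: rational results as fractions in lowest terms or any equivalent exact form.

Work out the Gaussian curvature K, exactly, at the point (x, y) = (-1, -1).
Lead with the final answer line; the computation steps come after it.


Answer: K = 4/49

E = 15/2, F = 11/2, G = 9/2, EG - F^2 = 7/2 at the point
E_x = 0, E_y = -10, F_x = 0, F_y = -9, G_x = 0, G_y = -8
E_yy = 8, F_xy = 0, G_xx = 0
The intrinsic route: Brioschi's K = (det M1 - det M2)/(EG - F^2)^2.
M1 = [[-E_yy/2 + F_xy - G_xx/2, E_x/2, F_x - E_y/2], [F_y - G_x/2, E, F], [G_y/2, F, G]] = [[-4, 0, 5], [-9, 15/2, 11/2], [-4, 11/2, 9/2]]; det M1 = -223/2
M2 = [[0, E_y/2, G_x/2], [E_y/2, E, F], [G_x/2, F, G]] = [[0, -5, 0], [-5, 15/2, 11/2], [0, 11/2, 9/2]]; det M2 = -225/2
det M1 - det M2 = 1; K = 1 / (7/2)^2 = 4/49


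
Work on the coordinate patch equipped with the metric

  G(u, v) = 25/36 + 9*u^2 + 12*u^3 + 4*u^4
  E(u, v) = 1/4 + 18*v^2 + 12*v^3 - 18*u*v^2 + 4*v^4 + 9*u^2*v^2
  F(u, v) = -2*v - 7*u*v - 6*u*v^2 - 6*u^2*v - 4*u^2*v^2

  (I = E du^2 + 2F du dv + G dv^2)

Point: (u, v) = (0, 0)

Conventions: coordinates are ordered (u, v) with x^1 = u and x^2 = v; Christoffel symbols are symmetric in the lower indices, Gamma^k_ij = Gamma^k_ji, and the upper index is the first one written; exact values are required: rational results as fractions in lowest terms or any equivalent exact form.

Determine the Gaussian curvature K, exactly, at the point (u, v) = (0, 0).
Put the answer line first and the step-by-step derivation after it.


Answer: K = -4896/25

E = 1/4, F = 0, G = 25/36, EG - F^2 = 25/144 at the point
E_u = 0, E_v = 0, F_u = 0, F_v = -2, G_u = 0, G_v = 0
E_vv = 36, F_uv = -7, G_uu = 18
Using the Brioschi determinant formula for K from the metric derivatives:
M1 = [[-E_vv/2 + F_uv - G_uu/2, E_u/2, F_u - E_v/2], [F_v - G_u/2, E, F], [G_v/2, F, G]] = [[-34, 0, 0], [-2, 1/4, 0], [0, 0, 25/36]]; det M1 = -425/72
M2 = [[0, E_v/2, G_u/2], [E_v/2, E, F], [G_u/2, F, G]] = [[0, 0, 0], [0, 1/4, 0], [0, 0, 25/36]]; det M2 = 0
det M1 - det M2 = -425/72; K = -425/72 / (25/144)^2 = -4896/25


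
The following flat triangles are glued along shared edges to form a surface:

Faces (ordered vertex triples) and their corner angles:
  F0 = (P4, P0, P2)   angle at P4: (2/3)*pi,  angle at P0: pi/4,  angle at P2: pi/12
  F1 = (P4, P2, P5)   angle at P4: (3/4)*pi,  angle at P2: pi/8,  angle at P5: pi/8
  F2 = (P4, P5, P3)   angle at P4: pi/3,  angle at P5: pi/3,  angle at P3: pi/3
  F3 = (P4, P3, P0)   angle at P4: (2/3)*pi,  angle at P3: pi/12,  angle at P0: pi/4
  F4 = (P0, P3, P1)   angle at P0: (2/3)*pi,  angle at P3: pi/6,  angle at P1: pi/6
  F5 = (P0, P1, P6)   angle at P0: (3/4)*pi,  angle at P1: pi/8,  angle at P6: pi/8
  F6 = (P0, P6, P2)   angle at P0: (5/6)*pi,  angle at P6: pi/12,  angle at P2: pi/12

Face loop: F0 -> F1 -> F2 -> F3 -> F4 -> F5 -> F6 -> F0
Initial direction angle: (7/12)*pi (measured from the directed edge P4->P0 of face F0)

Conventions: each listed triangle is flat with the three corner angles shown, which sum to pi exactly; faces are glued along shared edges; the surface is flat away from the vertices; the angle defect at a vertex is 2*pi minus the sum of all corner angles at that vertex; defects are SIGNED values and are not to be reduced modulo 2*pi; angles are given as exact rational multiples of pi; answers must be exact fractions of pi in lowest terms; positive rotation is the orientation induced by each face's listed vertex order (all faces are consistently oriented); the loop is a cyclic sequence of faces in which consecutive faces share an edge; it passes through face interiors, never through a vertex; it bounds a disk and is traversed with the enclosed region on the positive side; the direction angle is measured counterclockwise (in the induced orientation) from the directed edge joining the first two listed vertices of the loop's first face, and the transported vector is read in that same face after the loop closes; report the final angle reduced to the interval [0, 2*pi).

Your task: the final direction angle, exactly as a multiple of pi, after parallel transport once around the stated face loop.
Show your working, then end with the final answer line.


enclosed vertex P0: corner angles sum to (11/4)*pi, defect = 2*pi - (11/4)*pi = (-3/4)*pi
enclosed vertex P4: corner angles sum to (29/12)*pi, defect = 2*pi - (29/12)*pi = (-5/12)*pi
summing the enclosed defects onto the initial angle, mod 2*pi in the induced orientation:
final angle = (7/12)*pi - (7/6)*pi = (17/12)*pi (mod 2*pi)

Answer: final direction angle = (17/12)*pi


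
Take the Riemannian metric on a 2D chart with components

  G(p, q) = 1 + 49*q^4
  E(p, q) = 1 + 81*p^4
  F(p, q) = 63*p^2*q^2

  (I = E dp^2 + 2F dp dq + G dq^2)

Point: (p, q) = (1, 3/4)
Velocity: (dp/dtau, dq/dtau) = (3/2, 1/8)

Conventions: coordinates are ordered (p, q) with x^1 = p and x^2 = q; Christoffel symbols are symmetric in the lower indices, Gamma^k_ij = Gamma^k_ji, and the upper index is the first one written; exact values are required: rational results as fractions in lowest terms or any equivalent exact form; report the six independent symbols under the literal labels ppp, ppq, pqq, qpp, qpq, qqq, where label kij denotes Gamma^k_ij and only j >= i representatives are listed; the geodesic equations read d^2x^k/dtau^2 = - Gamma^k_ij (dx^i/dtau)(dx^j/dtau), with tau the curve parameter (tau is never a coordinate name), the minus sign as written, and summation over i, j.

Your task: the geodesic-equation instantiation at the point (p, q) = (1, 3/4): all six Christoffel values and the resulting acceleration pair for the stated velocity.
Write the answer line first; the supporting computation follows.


Answer: Gamma_ppp = 41472/24961, Gamma_ppq = 0, Gamma_pqq = 24192/24961, Gamma_qpp = 18144/24961, Gamma_qpq = 0, Gamma_qqq = 10584/24961; accelerations (d^2p/dtau^2, d^2q/dtau^2) = (-93690/24961, -327915/199688)

E = 82, F = 567/16, G = 4225/256 at the point
E_p = 324, E_q = 0, F_p = 567/8, F_q = 189/2, G_p = 0, G_q = 1323/16
EG - F^2 = 24961/256;  g^inv = (256/24961) * [[4225/256, -567/16], [-567/16, 82]]
first-kind symbols [ij,l] = (1/2)(d_i g_jl + d_j g_il - d_l g_ij): [pp,p] = E_p/2 = 162, [pp,q] = F_p - E_q/2 = 567/8, [pq,p] = E_q/2 = 0, [pq,q] = G_p/2 = 0, [qq,p] = F_q - G_p/2 = 189/2, [qq,q] = G_q/2 = 1323/32
Gamma^p_ij = (G*[ij,p] - F*[ij,q])/(EG - F^2), Gamma^q_ij = (E*[ij,q] - F*[ij,p])/(EG - F^2)
Gamma_ppp = 41472/24961, Gamma_ppq = 0, Gamma_pqq = 24192/24961, Gamma_qpp = 18144/24961, Gamma_qpq = 0, Gamma_qqq = 10584/24961
d^2p/dtau^2 = -(Gamma_ppp*(3/2)^2 + 2*Gamma_ppq*(3/2)*(1/8) + Gamma_pqq*(1/8)^2) = -93690/24961
d^2q/dtau^2 = -(Gamma_qpp*(3/2)^2 + 2*Gamma_qpq*(3/2)*(1/8) + Gamma_qqq*(1/8)^2) = -327915/199688


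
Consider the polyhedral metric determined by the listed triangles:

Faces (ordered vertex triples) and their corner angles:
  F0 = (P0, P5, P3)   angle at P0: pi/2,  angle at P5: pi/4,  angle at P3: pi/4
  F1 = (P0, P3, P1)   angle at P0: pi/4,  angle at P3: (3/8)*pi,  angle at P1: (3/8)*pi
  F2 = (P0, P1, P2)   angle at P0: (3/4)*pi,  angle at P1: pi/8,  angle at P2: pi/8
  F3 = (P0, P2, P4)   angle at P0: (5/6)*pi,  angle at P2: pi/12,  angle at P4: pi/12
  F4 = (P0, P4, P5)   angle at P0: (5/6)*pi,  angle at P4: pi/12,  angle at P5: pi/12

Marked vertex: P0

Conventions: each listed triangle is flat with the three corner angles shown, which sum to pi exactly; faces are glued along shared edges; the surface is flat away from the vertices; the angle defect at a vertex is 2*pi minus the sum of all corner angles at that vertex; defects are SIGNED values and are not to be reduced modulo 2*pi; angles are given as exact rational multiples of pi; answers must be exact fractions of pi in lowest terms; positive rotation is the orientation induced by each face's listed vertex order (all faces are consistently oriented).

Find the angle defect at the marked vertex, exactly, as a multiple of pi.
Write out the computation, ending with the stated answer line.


Sum of corner angles at P0: (19/6)*pi
defect = 2*pi - (19/6)*pi

Answer: defect(P0) = (-7/6)*pi


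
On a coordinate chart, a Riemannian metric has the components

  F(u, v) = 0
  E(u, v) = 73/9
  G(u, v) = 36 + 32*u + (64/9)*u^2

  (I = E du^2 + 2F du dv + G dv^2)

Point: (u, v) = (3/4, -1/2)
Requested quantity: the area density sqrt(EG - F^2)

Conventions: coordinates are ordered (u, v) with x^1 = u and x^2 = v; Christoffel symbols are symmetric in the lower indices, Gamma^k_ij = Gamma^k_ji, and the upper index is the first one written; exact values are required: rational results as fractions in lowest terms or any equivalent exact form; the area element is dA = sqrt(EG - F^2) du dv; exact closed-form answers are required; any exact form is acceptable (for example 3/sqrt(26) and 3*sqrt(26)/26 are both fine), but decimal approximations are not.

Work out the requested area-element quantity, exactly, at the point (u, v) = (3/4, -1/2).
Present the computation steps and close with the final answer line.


E = 73/9, F = 0, G = 64; EG - F^2 = 4672/9

Answer: sqrt(EG - F^2) = 8*sqrt(73)/3


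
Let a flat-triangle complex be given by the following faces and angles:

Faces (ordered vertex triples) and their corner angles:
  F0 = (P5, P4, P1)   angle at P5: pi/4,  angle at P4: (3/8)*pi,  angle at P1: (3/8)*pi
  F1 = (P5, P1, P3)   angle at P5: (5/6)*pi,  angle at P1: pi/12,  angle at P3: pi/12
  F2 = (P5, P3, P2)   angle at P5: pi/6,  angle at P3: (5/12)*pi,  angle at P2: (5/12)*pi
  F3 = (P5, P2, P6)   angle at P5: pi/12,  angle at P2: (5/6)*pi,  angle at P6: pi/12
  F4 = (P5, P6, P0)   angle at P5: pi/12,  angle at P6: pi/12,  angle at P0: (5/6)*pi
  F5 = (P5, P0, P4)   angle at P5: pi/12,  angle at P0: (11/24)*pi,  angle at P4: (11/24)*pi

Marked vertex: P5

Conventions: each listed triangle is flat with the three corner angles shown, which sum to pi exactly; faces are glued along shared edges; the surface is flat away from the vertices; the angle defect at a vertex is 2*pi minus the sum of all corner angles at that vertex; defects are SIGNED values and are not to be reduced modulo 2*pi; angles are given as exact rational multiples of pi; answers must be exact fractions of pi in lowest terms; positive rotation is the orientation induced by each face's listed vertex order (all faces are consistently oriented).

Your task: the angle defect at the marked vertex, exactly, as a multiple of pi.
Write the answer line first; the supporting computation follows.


Answer: defect(P5) = pi/2

Sum of corner angles at P5: (3/2)*pi
defect = 2*pi - (3/2)*pi


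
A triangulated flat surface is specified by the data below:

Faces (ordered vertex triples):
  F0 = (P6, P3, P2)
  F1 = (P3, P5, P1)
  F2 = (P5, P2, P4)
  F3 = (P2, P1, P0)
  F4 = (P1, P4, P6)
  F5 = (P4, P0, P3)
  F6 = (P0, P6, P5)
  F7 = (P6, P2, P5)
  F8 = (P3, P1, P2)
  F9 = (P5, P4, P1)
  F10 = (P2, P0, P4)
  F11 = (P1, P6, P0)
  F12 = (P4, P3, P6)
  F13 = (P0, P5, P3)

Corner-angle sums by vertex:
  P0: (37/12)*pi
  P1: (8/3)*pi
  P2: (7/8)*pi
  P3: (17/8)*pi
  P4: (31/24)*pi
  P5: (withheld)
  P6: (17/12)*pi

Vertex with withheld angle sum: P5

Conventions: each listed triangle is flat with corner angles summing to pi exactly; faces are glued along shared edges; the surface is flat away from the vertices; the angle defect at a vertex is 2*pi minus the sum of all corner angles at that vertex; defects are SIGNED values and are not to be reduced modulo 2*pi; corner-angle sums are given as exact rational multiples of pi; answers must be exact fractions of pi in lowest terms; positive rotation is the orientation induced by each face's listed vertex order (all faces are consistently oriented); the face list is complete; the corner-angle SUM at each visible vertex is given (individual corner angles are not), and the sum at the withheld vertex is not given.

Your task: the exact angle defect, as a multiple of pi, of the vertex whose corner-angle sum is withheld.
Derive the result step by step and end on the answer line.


V = 7, E = 21, F = 14; chi = V - E + F = 0
Gauss-Bonnet: total defect = 2*pi*chi = 0; visible defects sum to (13/24)*pi

Answer: defect(P5) = (-13/24)*pi


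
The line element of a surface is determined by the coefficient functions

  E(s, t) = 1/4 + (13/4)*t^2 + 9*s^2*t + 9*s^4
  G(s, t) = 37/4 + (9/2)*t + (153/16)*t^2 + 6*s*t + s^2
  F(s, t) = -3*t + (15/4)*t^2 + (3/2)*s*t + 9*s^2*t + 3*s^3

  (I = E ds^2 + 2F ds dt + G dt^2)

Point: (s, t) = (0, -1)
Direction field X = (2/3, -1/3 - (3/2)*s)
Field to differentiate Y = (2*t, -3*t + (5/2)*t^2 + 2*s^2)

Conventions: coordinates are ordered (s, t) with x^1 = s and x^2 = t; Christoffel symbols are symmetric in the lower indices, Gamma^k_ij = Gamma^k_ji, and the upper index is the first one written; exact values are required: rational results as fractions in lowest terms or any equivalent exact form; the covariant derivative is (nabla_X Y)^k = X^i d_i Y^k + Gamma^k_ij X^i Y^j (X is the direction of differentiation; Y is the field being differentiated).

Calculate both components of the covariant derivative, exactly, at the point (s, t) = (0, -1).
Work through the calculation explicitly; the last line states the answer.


E = 7/2, F = 27/4, G = 229/16 at the point
E_s = 0, E_t = -13/2, F_s = -3/2, F_t = -21/2, G_s = -6, G_t = -117/8
EG - F^2 = 145/32;  g^inv = (32/145) * [[229/16, -27/4], [-27/4, 7/2]]
first-kind symbols [ij,l] = (1/2)(d_i g_jl + d_j g_il - d_l g_ij): [ss,s] = E_s/2 = 0, [ss,t] = F_s - E_t/2 = 7/4, [st,s] = E_t/2 = -13/4, [st,t] = G_s/2 = -3, [tt,s] = F_t - G_s/2 = -15/2, [tt,t] = G_t/2 = -117/16
Gamma^s_ij = (G*[ij,s] - F*[ij,t])/(EG - F^2), Gamma^t_ij = (E*[ij,t] - F*[ij,s])/(EG - F^2)
Gamma_sss = -378/145, Gamma_sst = -1681/290, Gamma_stt = -3711/290, Gamma_tss = 196/145, Gamma_tst = 366/145, Gamma_ttt = 801/145
X = (2/3, -1/3), Y = (-2, 11/2) at the point

Answer: (nabla_X Y)^s = 2003/1740, (nabla_X Y)^t = 1457/870


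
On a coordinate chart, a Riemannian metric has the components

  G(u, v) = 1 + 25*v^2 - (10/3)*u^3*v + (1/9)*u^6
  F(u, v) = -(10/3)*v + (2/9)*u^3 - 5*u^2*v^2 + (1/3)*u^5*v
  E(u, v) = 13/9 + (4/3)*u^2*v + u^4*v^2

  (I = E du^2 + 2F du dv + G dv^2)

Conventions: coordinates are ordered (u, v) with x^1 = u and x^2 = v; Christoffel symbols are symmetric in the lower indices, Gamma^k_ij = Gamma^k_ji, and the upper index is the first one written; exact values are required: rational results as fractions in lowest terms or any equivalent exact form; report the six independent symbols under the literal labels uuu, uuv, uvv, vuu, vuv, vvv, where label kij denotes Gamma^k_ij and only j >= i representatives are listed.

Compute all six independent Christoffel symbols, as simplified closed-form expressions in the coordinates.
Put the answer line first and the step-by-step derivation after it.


Answer: Gamma_uuu = (18*u^3*v^2 + 12*u*v)/(u^6 + 9*u^4*v^2 - 30*u^3*v + 12*u^2*v + 225*v^2 + 13), Gamma_uuv = (9*u^4*v + 6*u^2)/(u^6 + 9*u^4*v^2 - 30*u^3*v + 12*u^2*v + 225*v^2 + 13), Gamma_uvv = (-45*u^2*v - 30)/(u^6 + 9*u^4*v^2 - 30*u^3*v + 12*u^2*v + 225*v^2 + 13), Gamma_vuu = (6*u^4*v - 90*u*v^2)/(u^6 + 9*u^4*v^2 - 30*u^3*v + 12*u^2*v + 225*v^2 + 13), Gamma_vuv = (3*u^5 - 45*u^2*v)/(u^6 + 9*u^4*v^2 - 30*u^3*v + 12*u^2*v + 225*v^2 + 13), Gamma_vvv = (-15*u^3 + 225*v)/(u^6 + 9*u^4*v^2 - 30*u^3*v + 12*u^2*v + 225*v^2 + 13)

E = 13/9 + (4/3)*u^2*v + u^4*v^2; F = -(10/3)*v + (2/9)*u^3 - 5*u^2*v^2 + (1/3)*u^5*v; G = 1 + 25*v^2 - (10/3)*u^3*v + (1/9)*u^6
Gamma^k_ij = (1/2) g^{kl} (d_i g_jl + d_j g_il - d_l g_ij), with g^inv = (1/(EG-F^2)) [[G, -F], [-F, E]]
first partials: E_u = (8/3)*u*v + 4*u^3*v^2, E_v = (4/3)*u^2 + 2*u^4*v, F_u = (2/3)*u^2 - 10*u*v^2 + (5/3)*u^4*v, F_v = -10/3 - 10*u^2*v + (1/3)*u^5, G_u = -10*u^2*v + (2/3)*u^5, G_v = 50*v - (10/3)*u^3
D = EG - F^2 = 13/9 + 25*v^2 + (4/3)*u^2*v - (10/3)*u^3*v + u^4*v^2 + (1/9)*u^6
expanded: Gamma^u_uu = (G E_u - 2F F_u + F E_v)/(2D), Gamma^u_uv = (G E_v - F G_u)/(2D), Gamma^u_vv = (2G F_v - G G_u - F G_v)/(2D), Gamma^v_uu = (2E F_u - E E_v - F E_u)/(2D), Gamma^v_uv = (E G_u - F E_v)/(2D), Gamma^v_vv = (E G_v - 2F F_v + F G_u)/(2D); substitute and cancel common factors


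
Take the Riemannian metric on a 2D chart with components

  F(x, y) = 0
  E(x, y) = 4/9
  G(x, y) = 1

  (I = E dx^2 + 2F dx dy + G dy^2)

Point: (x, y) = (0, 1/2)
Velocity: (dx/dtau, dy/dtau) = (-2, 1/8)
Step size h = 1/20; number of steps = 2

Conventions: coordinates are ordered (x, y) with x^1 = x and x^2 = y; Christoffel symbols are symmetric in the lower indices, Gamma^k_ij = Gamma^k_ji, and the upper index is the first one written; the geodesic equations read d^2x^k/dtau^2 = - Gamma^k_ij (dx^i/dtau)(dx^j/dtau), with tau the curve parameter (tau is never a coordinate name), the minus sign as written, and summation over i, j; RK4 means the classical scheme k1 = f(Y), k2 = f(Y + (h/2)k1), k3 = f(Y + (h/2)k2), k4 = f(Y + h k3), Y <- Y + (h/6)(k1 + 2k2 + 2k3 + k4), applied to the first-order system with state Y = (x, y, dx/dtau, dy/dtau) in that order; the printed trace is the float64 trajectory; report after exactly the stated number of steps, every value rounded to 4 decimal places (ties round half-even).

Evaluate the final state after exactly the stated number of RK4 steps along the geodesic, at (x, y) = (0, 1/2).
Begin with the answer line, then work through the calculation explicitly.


Answer: x = -0.2000, y = 0.5125, dx/dtau = -2.0000, dy/dtau = 0.1250

f(Y) = (dx/dtau, dy/dtau, -Gamma^x_ij Y'^i Y'^j, -Gamma^y_ij Y'^i Y'^j) with the Gammas evaluated at the stage position; h = 0.050000; intermediate values shown to 6 dp
step 0: x = 0.0000, y = 0.5000, dx/dtau = -2.0000, dy/dtau = 0.1250
step 1:
  k1: at (x, y) = (0.000000, 0.500000), (dx/dtau, dy/dtau) = (-2.000000, 0.125000); Gamma_xxx = 0.000000, Gamma_xxy = 0.000000, Gamma_xyy = 0.000000, Gamma_yxx = 0.000000, Gamma_yxy = 0.000000, Gamma_yyy = 0.000000; k1 = (-2.000000, 0.125000, 0.000000, 0.000000)
  k2: at (x, y) = (-0.050000, 0.503125), (dx/dtau, dy/dtau) = (-2.000000, 0.125000); Gamma_xxx = 0.000000, Gamma_xxy = 0.000000, Gamma_xyy = 0.000000, Gamma_yxx = 0.000000, Gamma_yxy = 0.000000, Gamma_yyy = 0.000000; k2 = (-2.000000, 0.125000, 0.000000, 0.000000)
  k3: at (x, y) = (-0.050000, 0.503125), (dx/dtau, dy/dtau) = (-2.000000, 0.125000); Gamma_xxx = 0.000000, Gamma_xxy = 0.000000, Gamma_xyy = 0.000000, Gamma_yxx = 0.000000, Gamma_yxy = 0.000000, Gamma_yyy = 0.000000; k3 = (-2.000000, 0.125000, 0.000000, 0.000000)
  k4: at (x, y) = (-0.100000, 0.506250), (dx/dtau, dy/dtau) = (-2.000000, 0.125000); Gamma_xxx = 0.000000, Gamma_xxy = 0.000000, Gamma_xyy = 0.000000, Gamma_yxx = 0.000000, Gamma_yxy = 0.000000, Gamma_yyy = 0.000000; k4 = (-2.000000, 0.125000, 0.000000, 0.000000)
  Y <- Y + (h/6)(k1 + 2k2 + 2k3 + k4): x = -0.1000, y = 0.5062, dx/dtau = -2.0000, dy/dtau = 0.1250
step 2:
  k1: at (x, y) = (-0.100000, 0.506250), (dx/dtau, dy/dtau) = (-2.000000, 0.125000); Gamma_xxx = 0.000000, Gamma_xxy = 0.000000, Gamma_xyy = 0.000000, Gamma_yxx = 0.000000, Gamma_yxy = 0.000000, Gamma_yyy = 0.000000; k1 = (-2.000000, 0.125000, 0.000000, 0.000000)
  k2: at (x, y) = (-0.150000, 0.509375), (dx/dtau, dy/dtau) = (-2.000000, 0.125000); Gamma_xxx = 0.000000, Gamma_xxy = 0.000000, Gamma_xyy = 0.000000, Gamma_yxx = 0.000000, Gamma_yxy = 0.000000, Gamma_yyy = 0.000000; k2 = (-2.000000, 0.125000, 0.000000, 0.000000)
  k3: at (x, y) = (-0.150000, 0.509375), (dx/dtau, dy/dtau) = (-2.000000, 0.125000); Gamma_xxx = 0.000000, Gamma_xxy = 0.000000, Gamma_xyy = 0.000000, Gamma_yxx = 0.000000, Gamma_yxy = 0.000000, Gamma_yyy = 0.000000; k3 = (-2.000000, 0.125000, 0.000000, 0.000000)
  k4: at (x, y) = (-0.200000, 0.512500), (dx/dtau, dy/dtau) = (-2.000000, 0.125000); Gamma_xxx = 0.000000, Gamma_xxy = 0.000000, Gamma_xyy = 0.000000, Gamma_yxx = 0.000000, Gamma_yxy = 0.000000, Gamma_yyy = 0.000000; k4 = (-2.000000, 0.125000, 0.000000, 0.000000)
  Y <- Y + (h/6)(k1 + 2k2 + 2k3 + k4): x = -0.2000, y = 0.5125, dx/dtau = -2.0000, dy/dtau = 0.1250


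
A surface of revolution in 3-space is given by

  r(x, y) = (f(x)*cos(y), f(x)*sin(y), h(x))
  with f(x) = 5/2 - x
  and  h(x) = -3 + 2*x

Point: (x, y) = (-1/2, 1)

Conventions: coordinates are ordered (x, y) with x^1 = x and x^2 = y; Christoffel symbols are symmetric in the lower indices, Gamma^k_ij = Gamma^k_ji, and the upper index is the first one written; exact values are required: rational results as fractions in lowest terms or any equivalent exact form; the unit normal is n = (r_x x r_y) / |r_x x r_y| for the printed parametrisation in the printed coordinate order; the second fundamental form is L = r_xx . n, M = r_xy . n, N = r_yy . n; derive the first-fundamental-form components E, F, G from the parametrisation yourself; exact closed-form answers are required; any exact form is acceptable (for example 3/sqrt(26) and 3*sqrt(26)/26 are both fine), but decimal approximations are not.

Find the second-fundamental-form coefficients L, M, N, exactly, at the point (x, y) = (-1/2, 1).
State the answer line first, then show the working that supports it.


Answer: L = 0, M = 0, N = 6*sqrt(5)/5

f = 3, f' = -1, f'' = 0, h' = 2, h'' = 0
E = 5, F = 0, G = 9; answer radicand W^2 = 5
unnormalised second-form numerators: l = 0, m = 0, n = 6; L = l/sqrt(5), and similarly M = m/sqrt(W^2), N = n/sqrt(W^2)


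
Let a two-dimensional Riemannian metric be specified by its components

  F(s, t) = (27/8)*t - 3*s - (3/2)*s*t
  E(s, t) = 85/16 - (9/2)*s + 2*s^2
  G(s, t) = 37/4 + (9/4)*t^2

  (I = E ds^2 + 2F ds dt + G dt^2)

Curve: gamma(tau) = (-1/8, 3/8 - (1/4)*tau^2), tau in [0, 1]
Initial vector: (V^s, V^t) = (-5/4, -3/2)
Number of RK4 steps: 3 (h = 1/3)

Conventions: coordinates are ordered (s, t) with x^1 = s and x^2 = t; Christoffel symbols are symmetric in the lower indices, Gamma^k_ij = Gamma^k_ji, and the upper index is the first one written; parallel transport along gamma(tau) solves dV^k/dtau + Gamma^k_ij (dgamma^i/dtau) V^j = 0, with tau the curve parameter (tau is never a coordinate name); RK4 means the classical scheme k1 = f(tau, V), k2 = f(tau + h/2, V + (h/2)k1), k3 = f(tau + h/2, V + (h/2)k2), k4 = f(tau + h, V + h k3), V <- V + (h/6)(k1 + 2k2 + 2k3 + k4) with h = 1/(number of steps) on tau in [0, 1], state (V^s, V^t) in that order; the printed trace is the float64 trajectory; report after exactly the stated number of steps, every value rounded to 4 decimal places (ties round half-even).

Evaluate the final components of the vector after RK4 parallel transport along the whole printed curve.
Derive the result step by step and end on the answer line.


gamma'(tau) = (0, -(1/2)*tau); f(tau, V)^k = -Gamma^k_ij(gamma(tau)) gamma'^i(tau) V^j; h = 1/3; intermediate values shown to 6 dp
curve data and Christoffel symbols at the stage parameters:
  tau = 0.000000: gamma = (-0.125000, 0.375000), gamma' = (0.000000, 0.000000); Gamma_sss = -0.332637, Gamma_sst = 0.000000, Gamma_stt = 0.609186, Gamma_tss = -0.312905, Gamma_tst = 0.000000, Gamma_ttt = -0.020753
  tau = 0.166667: gamma = (-0.125000, 0.368056), gamma' = (0.000000, -0.083333); Gamma_sss = -0.333972, Gamma_sst = 0.000000, Gamma_stt = 0.609120, Gamma_tss = -0.312821, Gamma_tst = 0.000000, Gamma_ttt = -0.020824
  tau = 0.333333: gamma = (-0.125000, 0.347222), gamma' = (0.000000, -0.166667); Gamma_sss = -0.337972, Gamma_sst = 0.000000, Gamma_stt = 0.608917, Gamma_tss = -0.312566, Gamma_tst = 0.000000, Gamma_ttt = -0.021038
  tau = 0.500000: gamma = (-0.125000, 0.312500), gamma' = (0.000000, -0.250000); Gamma_sss = -0.344627, Gamma_sst = 0.000000, Gamma_stt = 0.608565, Gamma_tss = -0.312137, Gamma_tst = 0.000000, Gamma_ttt = -0.021394
  tau = 0.666667: gamma = (-0.125000, 0.263889), gamma' = (0.000000, -0.333333); Gamma_sss = -0.353916, Gamma_sst = 0.000000, Gamma_stt = 0.608048, Gamma_tss = -0.311523, Gamma_tst = 0.000000, Gamma_ttt = -0.021888
  tau = 0.833333: gamma = (-0.125000, 0.201389), gamma' = (0.000000, -0.416667); Gamma_sss = -0.365809, Gamma_sst = 0.000000, Gamma_stt = 0.607340, Gamma_tss = -0.310714, Gamma_tst = 0.000000, Gamma_ttt = -0.022520
  tau = 1.000000: gamma = (-0.125000, 0.125000), gamma' = (0.000000, -0.500000); Gamma_sss = -0.380267, Gamma_sst = 0.000000, Gamma_stt = 0.606408, Gamma_tss = -0.309695, Gamma_tst = 0.000000, Gamma_ttt = -0.023284
step 0: V^s = -1.2500, V^t = -1.5000
step 1: k1 = (0.000000, 0.000000), k2 = (-0.076140, 0.002603), k3 = (-0.076118, 0.002602), k4 = (-0.152141, 0.005257); V <- V + (h/6)(k1 + 2k2 + 2k3 + k4): V^s = -1.2754, V^t = -1.4991
step 2: k1 = (-0.152141, 0.005257), k2 = (-0.227946, 0.008013), k3 = (-0.227876, 0.008011), k4 = (-0.303307, 0.010918); V <- V + (h/6)(k1 + 2k2 + 2k3 + k4): V^s = -1.3513, V^t = -1.4965
step 3: k1 = (-0.303305, 0.010918), k2 = (-0.378229, 0.014024), k3 = (-0.378098, 0.014020), k4 = (-0.452313, 0.017367); V <- V + (h/6)(k1 + 2k2 + 2k3 + k4): V^s = -1.4773, V^t = -1.4918

Answer: V^s = -1.4773, V^t = -1.4918


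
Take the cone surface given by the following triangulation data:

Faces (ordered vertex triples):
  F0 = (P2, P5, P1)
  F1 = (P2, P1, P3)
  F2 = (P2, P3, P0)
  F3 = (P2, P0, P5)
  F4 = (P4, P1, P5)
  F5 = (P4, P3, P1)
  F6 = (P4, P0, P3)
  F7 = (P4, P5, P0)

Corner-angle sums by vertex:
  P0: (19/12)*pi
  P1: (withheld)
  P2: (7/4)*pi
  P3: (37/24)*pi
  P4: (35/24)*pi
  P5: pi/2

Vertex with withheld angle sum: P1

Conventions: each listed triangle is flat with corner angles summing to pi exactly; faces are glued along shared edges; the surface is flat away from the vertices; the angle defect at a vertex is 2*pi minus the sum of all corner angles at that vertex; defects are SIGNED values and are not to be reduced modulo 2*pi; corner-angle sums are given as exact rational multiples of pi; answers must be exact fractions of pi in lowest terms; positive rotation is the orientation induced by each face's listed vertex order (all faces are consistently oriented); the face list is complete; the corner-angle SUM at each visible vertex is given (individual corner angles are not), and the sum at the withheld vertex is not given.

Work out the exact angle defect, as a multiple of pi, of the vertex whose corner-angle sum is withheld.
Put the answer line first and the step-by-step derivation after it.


Answer: defect(P1) = (5/6)*pi

V = 6, E = 12, F = 8; chi = V - E + F = 2
Gauss-Bonnet: total defect = 2*pi*chi = 4*pi; visible defects sum to (19/6)*pi


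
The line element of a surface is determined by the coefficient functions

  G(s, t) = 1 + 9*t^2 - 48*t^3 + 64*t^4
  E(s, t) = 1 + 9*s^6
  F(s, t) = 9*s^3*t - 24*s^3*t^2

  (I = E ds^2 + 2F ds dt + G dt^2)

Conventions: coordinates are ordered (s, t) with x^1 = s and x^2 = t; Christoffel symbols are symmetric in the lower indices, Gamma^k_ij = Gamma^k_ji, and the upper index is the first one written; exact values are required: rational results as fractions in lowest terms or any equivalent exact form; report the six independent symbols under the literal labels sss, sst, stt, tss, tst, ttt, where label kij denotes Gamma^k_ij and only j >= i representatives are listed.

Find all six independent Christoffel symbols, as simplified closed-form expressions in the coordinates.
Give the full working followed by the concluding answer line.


E = 1 + 9*s^6; F = 9*s^3*t - 24*s^3*t^2; G = 1 + 9*t^2 - 48*t^3 + 64*t^4
Gamma^k_ij = (1/2) g^{kl} (d_i g_jl + d_j g_il - d_l g_ij), with g^inv = (1/(EG-F^2)) [[G, -F], [-F, E]]
first partials: E_s = 54*s^5, E_t = 0, F_s = 27*s^2*t - 72*s^2*t^2, F_t = 9*s^3 - 48*s^3*t, G_s = 0, G_t = 18*t - 144*t^2 + 256*t^3
D = EG - F^2 = 1 + 9*t^2 - 48*t^3 + 64*t^4 + 9*s^6
expanded: Gamma^s_ss = (G E_s - 2F F_s + F E_t)/(2D), Gamma^s_st = (G E_t - F G_s)/(2D), Gamma^s_tt = (2G F_t - G G_s - F G_t)/(2D), Gamma^t_ss = (2E F_s - E E_t - F E_s)/(2D), Gamma^t_st = (E G_s - F E_t)/(2D), Gamma^t_tt = (E G_t - 2F F_t + F G_s)/(2D); substitute and cancel common factors

Answer: Gamma_sss = 27*s^5/(9*s^6 + 64*t^4 - 48*t^3 + 9*t^2 + 1), Gamma_sst = 0, Gamma_stt = (-48*s^3*t + 9*s^3)/(9*s^6 + 64*t^4 - 48*t^3 + 9*t^2 + 1), Gamma_tss = (-72*s^2*t^2 + 27*s^2*t)/(9*s^6 + 64*t^4 - 48*t^3 + 9*t^2 + 1), Gamma_tst = 0, Gamma_ttt = (128*t^3 - 72*t^2 + 9*t)/(9*s^6 + 64*t^4 - 48*t^3 + 9*t^2 + 1)


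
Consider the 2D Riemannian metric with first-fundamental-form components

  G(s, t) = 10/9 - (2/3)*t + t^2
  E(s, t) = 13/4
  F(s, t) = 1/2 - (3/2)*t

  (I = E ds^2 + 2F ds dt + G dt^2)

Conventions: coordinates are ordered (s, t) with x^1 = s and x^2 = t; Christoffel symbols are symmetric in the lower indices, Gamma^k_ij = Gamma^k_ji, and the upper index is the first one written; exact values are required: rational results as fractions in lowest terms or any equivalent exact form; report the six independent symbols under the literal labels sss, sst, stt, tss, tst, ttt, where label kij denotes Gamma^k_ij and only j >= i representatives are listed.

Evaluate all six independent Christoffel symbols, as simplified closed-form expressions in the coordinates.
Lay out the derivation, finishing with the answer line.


E = 13/4; F = 1/2 - (3/2)*t; G = 10/9 - (2/3)*t + t^2
Gamma^k_ij = (1/2) g^{kl} (d_i g_jl + d_j g_il - d_l g_ij), with g^inv = (1/(EG-F^2)) [[G, -F], [-F, E]]
first partials: E_s = 0, E_t = 0, F_s = 0, F_t = -3/2, G_s = 0, G_t = -2/3 + 2*t
D = EG - F^2 = 121/36 - (2/3)*t + t^2
expanded: Gamma^s_ss = (G E_s - 2F F_s + F E_t)/(2D), Gamma^s_st = (G E_t - F G_s)/(2D), Gamma^s_tt = (2G F_t - G G_s - F G_t)/(2D), Gamma^t_ss = (2E F_s - E E_t - F E_s)/(2D), Gamma^t_st = (E G_s - F E_t)/(2D), Gamma^t_tt = (E G_t - 2F F_t + F G_s)/(2D); substitute and cancel common factors

Answer: Gamma_sss = 0, Gamma_sst = 0, Gamma_stt = -54/(36*t^2 - 24*t + 121), Gamma_tss = 0, Gamma_tst = 0, Gamma_ttt = (36*t - 12)/(36*t^2 - 24*t + 121)


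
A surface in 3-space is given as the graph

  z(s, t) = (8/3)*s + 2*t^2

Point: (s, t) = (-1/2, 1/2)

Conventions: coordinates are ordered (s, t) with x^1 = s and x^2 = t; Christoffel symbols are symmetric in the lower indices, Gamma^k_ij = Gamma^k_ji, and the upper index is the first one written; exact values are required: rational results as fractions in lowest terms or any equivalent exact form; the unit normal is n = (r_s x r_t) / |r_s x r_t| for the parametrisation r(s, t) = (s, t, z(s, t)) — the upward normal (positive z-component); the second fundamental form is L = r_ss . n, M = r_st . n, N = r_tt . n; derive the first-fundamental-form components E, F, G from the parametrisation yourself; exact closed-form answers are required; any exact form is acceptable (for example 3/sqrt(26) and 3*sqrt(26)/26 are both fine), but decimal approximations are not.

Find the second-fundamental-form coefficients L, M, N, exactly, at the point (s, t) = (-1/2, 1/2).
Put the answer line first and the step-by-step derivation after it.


Answer: L = 0, M = 0, N = 12*sqrt(109)/109

z_s = 8/3, z_t = 2, z_ss = 0, z_st = 0, z_tt = 4
E = 73/9, F = 16/3, G = 5; answer radicand W^2 = 109/9
unnormalised second-form numerators: l = 0, m = 0, n = 4; L = l/sqrt(109/9), and similarly M = m/sqrt(W^2), N = n/sqrt(W^2)


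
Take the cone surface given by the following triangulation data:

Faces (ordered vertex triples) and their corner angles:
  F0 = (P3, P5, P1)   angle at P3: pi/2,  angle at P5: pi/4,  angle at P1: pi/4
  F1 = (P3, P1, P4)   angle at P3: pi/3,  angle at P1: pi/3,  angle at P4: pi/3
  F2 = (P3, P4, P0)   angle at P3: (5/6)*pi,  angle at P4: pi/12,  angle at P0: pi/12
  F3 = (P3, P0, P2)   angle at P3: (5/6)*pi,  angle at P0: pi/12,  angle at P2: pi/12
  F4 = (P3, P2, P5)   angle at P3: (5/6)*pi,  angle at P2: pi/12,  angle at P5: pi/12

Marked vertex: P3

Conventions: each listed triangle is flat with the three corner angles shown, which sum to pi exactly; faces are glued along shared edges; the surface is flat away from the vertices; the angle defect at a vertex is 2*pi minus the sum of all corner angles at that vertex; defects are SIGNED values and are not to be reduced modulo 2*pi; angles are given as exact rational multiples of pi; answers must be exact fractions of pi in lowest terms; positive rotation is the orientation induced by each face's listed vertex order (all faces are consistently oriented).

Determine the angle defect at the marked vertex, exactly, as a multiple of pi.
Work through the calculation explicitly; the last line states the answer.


Sum of corner angles at P3: (10/3)*pi
defect = 2*pi - (10/3)*pi

Answer: defect(P3) = (-4/3)*pi
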